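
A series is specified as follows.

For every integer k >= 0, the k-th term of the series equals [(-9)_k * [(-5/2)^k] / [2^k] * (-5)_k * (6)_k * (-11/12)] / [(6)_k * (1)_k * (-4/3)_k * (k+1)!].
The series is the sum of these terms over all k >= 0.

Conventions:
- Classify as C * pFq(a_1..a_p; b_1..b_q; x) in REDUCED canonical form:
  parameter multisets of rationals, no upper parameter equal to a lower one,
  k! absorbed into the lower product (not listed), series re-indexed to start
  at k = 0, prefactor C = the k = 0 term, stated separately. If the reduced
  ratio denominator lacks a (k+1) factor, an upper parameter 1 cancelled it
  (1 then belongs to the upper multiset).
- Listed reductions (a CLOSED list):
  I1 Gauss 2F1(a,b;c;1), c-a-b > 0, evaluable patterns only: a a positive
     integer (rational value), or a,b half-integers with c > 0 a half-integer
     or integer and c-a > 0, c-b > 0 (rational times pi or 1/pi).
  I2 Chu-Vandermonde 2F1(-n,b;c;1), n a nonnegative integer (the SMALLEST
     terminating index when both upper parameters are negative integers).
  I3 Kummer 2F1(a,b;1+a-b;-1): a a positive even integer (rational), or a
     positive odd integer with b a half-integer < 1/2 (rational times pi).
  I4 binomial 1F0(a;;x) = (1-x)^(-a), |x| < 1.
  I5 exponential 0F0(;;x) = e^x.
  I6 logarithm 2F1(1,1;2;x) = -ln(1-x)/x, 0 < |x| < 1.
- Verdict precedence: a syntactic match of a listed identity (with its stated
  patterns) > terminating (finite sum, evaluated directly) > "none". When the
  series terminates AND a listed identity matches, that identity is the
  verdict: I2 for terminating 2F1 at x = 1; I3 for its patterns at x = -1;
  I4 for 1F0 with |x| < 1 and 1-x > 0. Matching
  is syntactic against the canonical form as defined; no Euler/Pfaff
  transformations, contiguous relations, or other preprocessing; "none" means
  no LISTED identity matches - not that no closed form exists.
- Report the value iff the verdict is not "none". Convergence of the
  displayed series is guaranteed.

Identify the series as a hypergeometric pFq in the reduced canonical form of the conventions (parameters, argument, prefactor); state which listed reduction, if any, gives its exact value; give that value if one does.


Key observation: t_0 being -11/12, the parameter 6 appears in both the upper and lower lists and cancels.
Step ratio: r(k) = (-5/4) * (k-9) (k-5) / [(k-4/3) (k+2) (k+1)] - poly over poly, x = (-5/4) from leading terms; C = -11/12 at k = 0.

With C = -11/12: the canonical form is 2F2(-9, -5; -4/3, 2; -5/4). Verdict: terminating - upper -5 stops the sum at k = 5; the 6 terms are added exactly. Value: 263883829/786432.


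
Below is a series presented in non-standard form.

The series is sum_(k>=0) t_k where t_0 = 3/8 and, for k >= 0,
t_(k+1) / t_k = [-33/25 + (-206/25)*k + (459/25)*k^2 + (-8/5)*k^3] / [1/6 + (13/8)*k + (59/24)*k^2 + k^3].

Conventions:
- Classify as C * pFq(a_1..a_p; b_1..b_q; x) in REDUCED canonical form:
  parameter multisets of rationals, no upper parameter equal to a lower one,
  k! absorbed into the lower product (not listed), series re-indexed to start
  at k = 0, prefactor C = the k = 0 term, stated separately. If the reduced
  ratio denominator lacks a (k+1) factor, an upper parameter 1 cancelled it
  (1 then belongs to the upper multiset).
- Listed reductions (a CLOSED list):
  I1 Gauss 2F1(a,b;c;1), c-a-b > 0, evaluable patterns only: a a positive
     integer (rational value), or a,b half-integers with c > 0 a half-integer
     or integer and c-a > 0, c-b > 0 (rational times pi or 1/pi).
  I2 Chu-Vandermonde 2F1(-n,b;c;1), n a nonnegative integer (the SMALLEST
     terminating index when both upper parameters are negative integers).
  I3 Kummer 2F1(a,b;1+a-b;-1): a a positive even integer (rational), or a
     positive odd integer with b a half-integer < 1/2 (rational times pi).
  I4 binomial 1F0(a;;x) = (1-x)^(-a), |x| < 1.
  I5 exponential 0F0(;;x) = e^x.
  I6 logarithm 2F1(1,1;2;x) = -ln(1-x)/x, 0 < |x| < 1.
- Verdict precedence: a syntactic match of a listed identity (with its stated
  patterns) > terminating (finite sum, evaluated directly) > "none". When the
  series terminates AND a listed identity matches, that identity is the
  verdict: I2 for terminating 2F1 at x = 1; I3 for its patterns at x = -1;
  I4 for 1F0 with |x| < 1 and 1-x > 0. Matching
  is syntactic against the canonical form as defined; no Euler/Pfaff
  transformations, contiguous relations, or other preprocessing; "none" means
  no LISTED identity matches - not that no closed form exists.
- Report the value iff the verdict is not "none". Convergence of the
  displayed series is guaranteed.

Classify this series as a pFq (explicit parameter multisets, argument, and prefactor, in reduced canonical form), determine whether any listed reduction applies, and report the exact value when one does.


At argument -8/5: a 2F1 with upper {-11, -3/5}, lower {4/3}, scaled by C = 3/8. Verdict: terminating - upper parameter -11 makes this a finite sum (last index 11), evaluated exactly. Hence: -35268724354130494143879/317096710205078125000.

Key observation: with t_0 = 3/8, the parameter 1/8 appears in both the upper and lower lists and cancels.
Term ratio: r(k) = (-8/5) * (k-11) (k-3/5) / [(k+4/3) (k+1)] - poly over poly, x = (-8/5) from leading terms; C = 3/8 at k = 0.


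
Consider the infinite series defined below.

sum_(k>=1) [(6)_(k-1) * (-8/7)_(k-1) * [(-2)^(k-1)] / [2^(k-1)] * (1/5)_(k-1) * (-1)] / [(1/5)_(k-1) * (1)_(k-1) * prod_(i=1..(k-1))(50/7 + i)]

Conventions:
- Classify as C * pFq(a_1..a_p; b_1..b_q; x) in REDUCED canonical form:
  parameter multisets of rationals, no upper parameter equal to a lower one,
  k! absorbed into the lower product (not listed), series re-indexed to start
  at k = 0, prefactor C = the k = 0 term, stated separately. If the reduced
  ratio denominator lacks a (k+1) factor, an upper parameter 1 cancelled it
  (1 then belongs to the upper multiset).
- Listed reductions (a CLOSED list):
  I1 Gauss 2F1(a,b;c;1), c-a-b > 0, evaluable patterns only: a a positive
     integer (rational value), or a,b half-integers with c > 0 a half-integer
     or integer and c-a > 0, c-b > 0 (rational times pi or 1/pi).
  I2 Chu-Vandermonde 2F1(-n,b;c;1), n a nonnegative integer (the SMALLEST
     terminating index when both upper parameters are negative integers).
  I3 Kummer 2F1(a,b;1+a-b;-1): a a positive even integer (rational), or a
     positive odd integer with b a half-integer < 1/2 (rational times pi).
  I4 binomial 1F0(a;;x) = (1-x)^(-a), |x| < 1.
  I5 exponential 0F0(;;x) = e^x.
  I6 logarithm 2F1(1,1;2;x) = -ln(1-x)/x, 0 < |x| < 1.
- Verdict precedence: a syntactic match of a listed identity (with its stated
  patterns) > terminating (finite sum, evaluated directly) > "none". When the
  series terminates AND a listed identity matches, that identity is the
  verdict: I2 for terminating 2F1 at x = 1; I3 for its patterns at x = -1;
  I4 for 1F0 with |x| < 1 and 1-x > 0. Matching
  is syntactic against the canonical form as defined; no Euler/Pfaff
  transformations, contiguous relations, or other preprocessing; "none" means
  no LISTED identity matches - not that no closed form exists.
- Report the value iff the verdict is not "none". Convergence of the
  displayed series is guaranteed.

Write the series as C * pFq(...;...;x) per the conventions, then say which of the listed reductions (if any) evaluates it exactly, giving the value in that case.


At argument -1: a 2F1 with upper {-8/7, 6}, lower {57/7}, scaled by C = -1. Verdict: this is Kummer (I3) (x = -1; c = 57/7 equals 1+a-b for upper {-8/7, 6}: listed pattern). Its exact value is -645/343.

First insight: with t_0 = -1, (1)_k (prefactor -1) is k! itself.
Consecutive-term ratio: r(k) = (-1) * (k-8/7) (k+6) / [(k+57/7) (k+1)] - rational in k. x = (-1); t_0 = -1; negate the roots.


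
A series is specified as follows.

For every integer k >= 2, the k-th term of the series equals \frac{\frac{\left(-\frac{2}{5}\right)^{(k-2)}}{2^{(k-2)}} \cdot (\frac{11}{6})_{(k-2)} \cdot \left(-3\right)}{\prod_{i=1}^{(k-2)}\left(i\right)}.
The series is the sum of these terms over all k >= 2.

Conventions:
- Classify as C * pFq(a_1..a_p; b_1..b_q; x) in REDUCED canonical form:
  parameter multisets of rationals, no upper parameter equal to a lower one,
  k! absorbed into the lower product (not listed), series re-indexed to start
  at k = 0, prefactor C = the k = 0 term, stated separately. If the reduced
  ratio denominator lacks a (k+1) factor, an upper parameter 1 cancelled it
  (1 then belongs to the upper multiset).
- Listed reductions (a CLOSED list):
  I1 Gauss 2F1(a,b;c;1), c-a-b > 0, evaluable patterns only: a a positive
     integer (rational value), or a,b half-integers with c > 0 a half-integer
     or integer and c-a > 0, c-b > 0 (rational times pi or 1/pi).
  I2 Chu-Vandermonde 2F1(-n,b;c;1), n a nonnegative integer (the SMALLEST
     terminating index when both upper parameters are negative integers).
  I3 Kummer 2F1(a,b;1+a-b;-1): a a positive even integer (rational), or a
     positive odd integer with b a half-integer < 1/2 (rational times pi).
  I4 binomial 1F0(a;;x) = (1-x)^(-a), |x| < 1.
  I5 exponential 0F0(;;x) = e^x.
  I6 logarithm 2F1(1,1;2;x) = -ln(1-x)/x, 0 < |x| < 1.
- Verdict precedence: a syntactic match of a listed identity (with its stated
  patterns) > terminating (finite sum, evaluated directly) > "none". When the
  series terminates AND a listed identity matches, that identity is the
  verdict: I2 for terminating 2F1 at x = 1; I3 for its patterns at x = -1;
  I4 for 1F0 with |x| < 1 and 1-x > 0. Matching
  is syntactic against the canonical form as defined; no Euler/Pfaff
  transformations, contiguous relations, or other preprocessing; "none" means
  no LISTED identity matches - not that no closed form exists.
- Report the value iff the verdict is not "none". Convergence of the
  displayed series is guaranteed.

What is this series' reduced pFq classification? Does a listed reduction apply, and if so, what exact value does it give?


x = -\frac{1}{5} here; the reduced form reads 1F0, upper {\frac{11}{6}}, lower {-}, C = -3. Verdict at x = -\frac{1}{5}: the I4 binomial reduction matches (the 1F0 binomial series: exponent -11/6, x = -\frac{1}{5}). Sum: \left(-3\right) \cdot \left(\frac{6}{5}\right)^{-\frac{11}{6}}.

The tell: x = -\frac{1}{5} and the two k-th powers (prefactor -3) combine into one argument.
Step ratio: r(k) = -\frac{1}{5} * (k+\frac{11}{6}) / [(k+1)] ; factor over Q: parameters, x = -\frac{1}{5}, and C = -3.


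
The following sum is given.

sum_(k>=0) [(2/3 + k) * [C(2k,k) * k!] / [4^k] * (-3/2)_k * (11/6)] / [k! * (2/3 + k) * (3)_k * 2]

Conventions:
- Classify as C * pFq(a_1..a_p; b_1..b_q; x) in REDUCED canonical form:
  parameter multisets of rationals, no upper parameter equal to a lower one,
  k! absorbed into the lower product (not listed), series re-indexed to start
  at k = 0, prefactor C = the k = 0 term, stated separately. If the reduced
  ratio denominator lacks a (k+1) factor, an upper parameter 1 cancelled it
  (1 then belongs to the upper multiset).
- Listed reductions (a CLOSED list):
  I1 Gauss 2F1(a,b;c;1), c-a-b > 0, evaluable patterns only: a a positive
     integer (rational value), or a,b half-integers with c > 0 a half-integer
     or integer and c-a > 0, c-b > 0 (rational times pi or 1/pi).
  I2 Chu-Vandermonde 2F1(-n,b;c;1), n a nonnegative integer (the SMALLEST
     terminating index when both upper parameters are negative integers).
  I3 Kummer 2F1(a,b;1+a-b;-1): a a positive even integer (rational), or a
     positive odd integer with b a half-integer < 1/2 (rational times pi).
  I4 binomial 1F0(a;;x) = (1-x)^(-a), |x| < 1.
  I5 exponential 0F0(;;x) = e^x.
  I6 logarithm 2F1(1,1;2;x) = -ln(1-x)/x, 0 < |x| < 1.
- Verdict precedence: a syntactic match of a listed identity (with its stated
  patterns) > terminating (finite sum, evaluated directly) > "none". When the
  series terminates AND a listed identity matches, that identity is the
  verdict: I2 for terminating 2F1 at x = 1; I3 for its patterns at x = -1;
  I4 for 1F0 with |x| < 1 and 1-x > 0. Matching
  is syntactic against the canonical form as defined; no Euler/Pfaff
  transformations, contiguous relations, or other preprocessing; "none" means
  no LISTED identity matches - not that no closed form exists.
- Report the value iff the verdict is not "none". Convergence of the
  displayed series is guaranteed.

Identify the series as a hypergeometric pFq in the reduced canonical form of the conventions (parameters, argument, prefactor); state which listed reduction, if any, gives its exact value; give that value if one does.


Reduced: x = 1, 2F1, upper = {-3/2, 1/2}, lower = {3}, C = 11/12. Verdict: Gauss's theorem I1 (half-integer case) applies (x = 1; upper {-3/2, 1/2} half-integers, c = 3 in the evaluable pattern). Hence: (704/315) / pi.

Key observation: t_0 = 11/12 here, and k + 2/3 divides numerator and denominator alike; C = 11/12, x = 1 after cancelling.
Step ratio: r(k) = 1 * (k-3/2) (k+1/2) / [(k+3) (k+1)] - rational; roots negated = parameters, x = 1, C = 11/12.


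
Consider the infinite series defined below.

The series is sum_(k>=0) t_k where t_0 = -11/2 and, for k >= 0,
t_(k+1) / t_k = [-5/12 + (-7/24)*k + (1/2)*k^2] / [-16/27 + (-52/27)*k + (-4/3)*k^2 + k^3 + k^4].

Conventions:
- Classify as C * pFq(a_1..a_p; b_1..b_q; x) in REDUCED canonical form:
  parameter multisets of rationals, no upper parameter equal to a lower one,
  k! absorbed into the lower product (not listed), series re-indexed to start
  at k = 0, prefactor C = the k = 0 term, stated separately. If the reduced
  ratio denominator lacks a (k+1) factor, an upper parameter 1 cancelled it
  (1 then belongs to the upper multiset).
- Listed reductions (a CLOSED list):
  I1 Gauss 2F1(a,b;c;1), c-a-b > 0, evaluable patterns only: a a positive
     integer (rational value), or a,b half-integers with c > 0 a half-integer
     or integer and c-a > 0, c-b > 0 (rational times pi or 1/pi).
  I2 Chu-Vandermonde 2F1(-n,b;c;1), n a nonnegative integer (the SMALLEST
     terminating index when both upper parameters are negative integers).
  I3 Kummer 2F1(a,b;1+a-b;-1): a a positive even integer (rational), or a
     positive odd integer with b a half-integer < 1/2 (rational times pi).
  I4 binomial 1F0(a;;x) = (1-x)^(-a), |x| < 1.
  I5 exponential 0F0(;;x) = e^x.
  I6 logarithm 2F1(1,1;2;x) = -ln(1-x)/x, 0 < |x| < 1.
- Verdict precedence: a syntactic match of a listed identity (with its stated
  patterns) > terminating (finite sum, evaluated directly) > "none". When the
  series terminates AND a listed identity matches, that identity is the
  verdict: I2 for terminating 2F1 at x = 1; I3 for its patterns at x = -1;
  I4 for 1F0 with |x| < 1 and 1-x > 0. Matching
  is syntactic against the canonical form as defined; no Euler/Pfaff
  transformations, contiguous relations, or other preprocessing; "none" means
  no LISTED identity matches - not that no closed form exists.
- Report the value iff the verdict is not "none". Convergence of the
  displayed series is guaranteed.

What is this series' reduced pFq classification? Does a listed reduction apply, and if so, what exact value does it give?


Reduced: x = 1/2, 1F2, upper = {-5/4}, lower = {-4/3, 2/3}, C = -11/2. Verdict: none. Every listed pattern misses the 1F2 form at 1/2, upper {-5/4}.

Structural cue: t_0 being -11/2, factor the ratio over Q (C = -11/2): negated roots = parameters.
Term ratio: r(k) = (1/2) * (k-5/4) / [(k-4/3) (k+2/3) (k+1)] - poly over poly, x = (1/2) from leading terms; C = -11/2 at k = 0.


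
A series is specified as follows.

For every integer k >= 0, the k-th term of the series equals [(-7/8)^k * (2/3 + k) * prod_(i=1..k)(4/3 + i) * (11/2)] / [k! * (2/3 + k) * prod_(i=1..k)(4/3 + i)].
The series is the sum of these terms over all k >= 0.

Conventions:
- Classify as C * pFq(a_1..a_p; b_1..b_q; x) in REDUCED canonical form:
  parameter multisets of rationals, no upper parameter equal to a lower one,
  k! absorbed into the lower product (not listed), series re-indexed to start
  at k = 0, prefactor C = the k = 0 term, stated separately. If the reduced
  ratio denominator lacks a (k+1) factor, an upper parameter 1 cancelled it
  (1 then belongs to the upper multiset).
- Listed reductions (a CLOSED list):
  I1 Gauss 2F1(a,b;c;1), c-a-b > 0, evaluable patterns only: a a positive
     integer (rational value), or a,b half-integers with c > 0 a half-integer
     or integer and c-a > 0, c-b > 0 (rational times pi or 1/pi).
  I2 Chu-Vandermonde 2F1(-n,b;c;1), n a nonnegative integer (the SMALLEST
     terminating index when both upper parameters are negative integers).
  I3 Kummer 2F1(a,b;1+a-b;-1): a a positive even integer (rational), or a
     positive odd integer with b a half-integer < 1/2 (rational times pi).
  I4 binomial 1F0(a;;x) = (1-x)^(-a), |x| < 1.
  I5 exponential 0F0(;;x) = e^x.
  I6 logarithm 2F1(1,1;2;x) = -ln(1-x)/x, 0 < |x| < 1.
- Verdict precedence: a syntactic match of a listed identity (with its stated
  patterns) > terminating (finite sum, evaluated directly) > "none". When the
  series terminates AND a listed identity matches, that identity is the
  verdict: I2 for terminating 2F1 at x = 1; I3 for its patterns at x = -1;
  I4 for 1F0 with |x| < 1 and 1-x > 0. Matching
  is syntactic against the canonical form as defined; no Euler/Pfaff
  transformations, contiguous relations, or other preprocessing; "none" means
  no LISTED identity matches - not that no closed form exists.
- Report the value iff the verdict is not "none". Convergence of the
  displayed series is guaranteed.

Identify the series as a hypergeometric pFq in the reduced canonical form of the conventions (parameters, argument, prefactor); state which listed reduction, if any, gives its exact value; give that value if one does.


Canonical form: C = 11/2 times 0F0 with upper {-}, lower {-}, x = -7/8. Verdict: the exponential series (I5) matches (the 0F0 exponential series at x = -7/8). Hence: (11/2) * e^(-7/8).

Structural cue: t_0 = 11/2 here, and the factor k + 2/3 cancels (top and bottom), leaving C = 11/2.
Consecutive-term ratio: r(k) = (-7/8) * 1 / [(k+1)] - rational; roots negated = parameters, x = (-7/8), C = 11/2.


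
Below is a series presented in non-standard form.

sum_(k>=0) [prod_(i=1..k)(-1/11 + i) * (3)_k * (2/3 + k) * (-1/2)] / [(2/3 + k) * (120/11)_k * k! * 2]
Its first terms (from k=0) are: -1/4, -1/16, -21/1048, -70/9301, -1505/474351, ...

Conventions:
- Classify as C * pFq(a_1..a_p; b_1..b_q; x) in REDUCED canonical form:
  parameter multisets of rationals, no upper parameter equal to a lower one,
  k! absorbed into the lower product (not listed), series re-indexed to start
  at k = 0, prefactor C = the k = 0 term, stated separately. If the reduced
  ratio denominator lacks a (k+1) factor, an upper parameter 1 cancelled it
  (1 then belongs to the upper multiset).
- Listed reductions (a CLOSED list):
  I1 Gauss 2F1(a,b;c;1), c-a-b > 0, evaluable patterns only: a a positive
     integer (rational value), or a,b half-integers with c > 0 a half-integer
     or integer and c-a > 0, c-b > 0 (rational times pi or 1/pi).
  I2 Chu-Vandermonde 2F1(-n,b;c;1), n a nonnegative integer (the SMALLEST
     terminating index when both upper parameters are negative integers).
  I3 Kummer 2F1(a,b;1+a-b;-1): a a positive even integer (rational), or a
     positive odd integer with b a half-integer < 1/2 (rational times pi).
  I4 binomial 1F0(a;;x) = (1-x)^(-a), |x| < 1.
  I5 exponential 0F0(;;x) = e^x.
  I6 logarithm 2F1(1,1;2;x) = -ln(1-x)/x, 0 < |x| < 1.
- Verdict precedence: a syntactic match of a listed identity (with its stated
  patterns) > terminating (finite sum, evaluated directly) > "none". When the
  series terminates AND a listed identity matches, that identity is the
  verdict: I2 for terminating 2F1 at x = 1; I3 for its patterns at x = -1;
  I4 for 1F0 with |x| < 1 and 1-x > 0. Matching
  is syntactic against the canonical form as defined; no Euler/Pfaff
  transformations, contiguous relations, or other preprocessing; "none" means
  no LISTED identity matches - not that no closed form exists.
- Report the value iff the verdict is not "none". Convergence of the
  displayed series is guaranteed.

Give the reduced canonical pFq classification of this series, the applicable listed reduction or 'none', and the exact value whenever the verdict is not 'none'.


At argument 1: a 2F1 with upper {10/11, 3}, lower {120/11}, scaled by C = -1/4. Verdict (x = 1): the Gauss summation I1 applies (x = 1: the Gamma ratio telescopes since c-a-b = 7 > 0 and a = 3 in Z>0). Sum: -22127/63888.

Key observation: t_0 = -1/4 here, and the constant factors (C = -1/4, x = 1) combine into one prefactor.
Term ratio: r(k) = 1 * (k+10/11) (k+3) / [(k+120/11) (k+1)] - rational in k, leading ratio 1; with t_0 = -1/4, classification follows.


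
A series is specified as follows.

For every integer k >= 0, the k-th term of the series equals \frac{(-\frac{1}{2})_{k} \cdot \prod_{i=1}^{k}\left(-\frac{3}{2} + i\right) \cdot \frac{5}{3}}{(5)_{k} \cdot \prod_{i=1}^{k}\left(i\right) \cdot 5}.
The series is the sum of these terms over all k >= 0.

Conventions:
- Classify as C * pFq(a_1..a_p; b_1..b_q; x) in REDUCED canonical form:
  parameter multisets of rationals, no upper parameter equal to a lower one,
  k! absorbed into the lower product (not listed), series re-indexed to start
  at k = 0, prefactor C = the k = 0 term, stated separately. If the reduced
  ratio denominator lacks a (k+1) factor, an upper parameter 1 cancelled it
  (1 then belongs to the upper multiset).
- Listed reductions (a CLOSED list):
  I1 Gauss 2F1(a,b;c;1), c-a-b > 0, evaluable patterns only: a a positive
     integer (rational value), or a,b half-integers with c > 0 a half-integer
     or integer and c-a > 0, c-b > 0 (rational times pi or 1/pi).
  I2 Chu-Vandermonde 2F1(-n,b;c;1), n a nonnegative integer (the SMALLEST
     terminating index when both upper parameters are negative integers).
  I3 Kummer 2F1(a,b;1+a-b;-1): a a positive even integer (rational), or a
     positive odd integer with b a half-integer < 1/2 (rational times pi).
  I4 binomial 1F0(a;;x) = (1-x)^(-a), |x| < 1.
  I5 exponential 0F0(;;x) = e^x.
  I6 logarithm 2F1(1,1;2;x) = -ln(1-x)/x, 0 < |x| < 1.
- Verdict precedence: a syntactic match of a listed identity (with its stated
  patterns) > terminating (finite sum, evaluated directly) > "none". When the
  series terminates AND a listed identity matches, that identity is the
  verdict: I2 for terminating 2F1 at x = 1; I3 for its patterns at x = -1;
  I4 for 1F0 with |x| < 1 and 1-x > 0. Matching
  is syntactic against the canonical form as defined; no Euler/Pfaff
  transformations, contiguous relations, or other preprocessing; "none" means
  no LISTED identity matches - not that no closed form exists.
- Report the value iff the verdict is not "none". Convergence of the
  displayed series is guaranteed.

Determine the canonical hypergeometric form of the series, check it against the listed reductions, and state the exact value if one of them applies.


With C = \frac{1}{3}: the canonical form is 2F1(-\frac{1}{2}, -\frac{1}{2}; 5; 1). Verdict at x = 1: the half-integer Gauss pattern (I1) matches (x = 1; upper {-\frac{1}{2}, -\frac{1}{2}} half-integers, c = 5 in the evaluable pattern). Value: \frac{65536}{59535} / \pi.

The tell: x = 1 and the product of the first k integers (prefactor 1/3) is k!.
Step ratio: r(k) = 1 * (k-\frac{1}{2}) (k-\frac{1}{2}) / [(k+5) (k+1)] - rational in k, leading ratio 1; with t_0 = \frac{1}{3}, classification follows.


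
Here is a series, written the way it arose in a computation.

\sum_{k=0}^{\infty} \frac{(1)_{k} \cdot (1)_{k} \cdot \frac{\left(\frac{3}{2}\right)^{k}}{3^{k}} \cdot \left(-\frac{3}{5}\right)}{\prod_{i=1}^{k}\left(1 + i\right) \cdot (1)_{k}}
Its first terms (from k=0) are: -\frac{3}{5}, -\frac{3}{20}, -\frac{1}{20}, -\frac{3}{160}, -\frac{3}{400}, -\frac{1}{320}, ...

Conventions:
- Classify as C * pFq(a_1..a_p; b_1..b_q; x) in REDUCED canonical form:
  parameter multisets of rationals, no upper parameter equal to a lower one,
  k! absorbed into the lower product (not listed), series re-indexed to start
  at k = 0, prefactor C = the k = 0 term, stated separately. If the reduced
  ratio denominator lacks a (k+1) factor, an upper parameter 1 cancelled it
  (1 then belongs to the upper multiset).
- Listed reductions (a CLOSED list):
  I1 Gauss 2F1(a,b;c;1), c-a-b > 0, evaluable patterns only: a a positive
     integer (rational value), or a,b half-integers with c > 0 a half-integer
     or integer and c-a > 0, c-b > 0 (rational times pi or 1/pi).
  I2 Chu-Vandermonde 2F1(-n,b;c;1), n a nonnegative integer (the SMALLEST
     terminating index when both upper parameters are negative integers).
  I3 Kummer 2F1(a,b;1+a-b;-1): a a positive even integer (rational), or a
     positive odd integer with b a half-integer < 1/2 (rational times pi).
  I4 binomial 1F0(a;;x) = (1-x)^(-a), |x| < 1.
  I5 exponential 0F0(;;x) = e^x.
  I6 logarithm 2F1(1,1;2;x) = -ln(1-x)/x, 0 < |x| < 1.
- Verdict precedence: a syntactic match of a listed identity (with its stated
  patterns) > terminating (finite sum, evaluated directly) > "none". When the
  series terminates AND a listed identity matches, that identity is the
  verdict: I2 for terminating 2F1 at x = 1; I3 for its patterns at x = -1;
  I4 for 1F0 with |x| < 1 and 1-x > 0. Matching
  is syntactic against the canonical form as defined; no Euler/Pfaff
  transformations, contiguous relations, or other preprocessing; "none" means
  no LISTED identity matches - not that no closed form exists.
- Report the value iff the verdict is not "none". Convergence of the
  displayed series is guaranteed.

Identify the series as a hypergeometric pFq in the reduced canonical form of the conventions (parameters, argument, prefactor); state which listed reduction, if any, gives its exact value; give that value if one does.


Prefactor -\frac{3}{5}, argument \frac{1}{2}: 2F1 with upper {1, 1} over lower {2}. Verdict at x = \frac{1}{2}: the logarithmic series (I6) matches (the logarithm: parameters (1,1;2), x = \frac{1}{2}). Value: \frac{6}{5} \cdot \ln\left(\frac{1}{2}\right).

The tell: t_0 = -\frac{3}{5} here, and the two k-th powers (prefactor -3/5) combine into one argument.
Term ratio: r(k) = \frac{1}{2} * (k+1) (k+1) / [(k+2) (k+1)] - rational; roots negated = parameters, x = \frac{1}{2}, C = -\frac{3}{5}.


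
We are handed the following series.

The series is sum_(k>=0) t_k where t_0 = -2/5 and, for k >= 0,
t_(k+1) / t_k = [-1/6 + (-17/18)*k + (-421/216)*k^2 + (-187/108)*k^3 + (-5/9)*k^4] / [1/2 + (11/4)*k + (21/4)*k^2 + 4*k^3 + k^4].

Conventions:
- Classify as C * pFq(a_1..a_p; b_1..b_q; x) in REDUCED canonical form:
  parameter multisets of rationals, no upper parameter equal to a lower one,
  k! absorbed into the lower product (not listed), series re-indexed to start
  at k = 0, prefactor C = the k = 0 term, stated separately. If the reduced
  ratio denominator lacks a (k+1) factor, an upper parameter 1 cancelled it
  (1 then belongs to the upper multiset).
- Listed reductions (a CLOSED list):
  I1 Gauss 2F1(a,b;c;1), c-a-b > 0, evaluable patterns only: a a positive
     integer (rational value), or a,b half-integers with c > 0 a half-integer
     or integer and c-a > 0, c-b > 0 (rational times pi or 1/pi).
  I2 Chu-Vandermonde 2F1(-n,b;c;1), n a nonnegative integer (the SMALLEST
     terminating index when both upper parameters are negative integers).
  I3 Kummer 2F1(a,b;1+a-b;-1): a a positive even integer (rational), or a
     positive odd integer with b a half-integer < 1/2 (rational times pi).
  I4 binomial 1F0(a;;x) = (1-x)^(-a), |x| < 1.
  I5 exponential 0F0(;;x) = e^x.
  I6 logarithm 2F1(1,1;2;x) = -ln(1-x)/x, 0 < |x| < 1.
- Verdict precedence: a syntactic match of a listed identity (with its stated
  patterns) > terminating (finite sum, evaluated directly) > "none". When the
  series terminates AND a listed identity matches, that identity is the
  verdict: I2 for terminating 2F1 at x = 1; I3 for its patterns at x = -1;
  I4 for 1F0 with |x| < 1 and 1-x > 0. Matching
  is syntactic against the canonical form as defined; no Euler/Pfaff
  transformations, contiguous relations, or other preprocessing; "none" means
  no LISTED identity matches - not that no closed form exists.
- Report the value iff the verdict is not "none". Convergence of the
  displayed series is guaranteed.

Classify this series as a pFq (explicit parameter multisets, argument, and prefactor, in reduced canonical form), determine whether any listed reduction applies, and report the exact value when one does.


Canonical form: C = -2/5 times 3F2 with upper {2/3, 3/4, 6/5}, lower {1/2, 2}, x = -5/9. Verdict: none. Every listed pattern misses the 3F2 form at -5/9, upper {2/3, 3/4, 6/5}.

The tell: x = (-5/9) and cancel k + 1/2 from the displayed ratio first; then C = -2/5, x = -5/9.
Adjacent-term ratio: r(k) = (-5/9) * (k+2/3) (k+3/4) (k+6/5) / [(k+1/2) (k+2) (k+1)] - rational; roots negated = parameters, x = (-5/9), C = -2/5.


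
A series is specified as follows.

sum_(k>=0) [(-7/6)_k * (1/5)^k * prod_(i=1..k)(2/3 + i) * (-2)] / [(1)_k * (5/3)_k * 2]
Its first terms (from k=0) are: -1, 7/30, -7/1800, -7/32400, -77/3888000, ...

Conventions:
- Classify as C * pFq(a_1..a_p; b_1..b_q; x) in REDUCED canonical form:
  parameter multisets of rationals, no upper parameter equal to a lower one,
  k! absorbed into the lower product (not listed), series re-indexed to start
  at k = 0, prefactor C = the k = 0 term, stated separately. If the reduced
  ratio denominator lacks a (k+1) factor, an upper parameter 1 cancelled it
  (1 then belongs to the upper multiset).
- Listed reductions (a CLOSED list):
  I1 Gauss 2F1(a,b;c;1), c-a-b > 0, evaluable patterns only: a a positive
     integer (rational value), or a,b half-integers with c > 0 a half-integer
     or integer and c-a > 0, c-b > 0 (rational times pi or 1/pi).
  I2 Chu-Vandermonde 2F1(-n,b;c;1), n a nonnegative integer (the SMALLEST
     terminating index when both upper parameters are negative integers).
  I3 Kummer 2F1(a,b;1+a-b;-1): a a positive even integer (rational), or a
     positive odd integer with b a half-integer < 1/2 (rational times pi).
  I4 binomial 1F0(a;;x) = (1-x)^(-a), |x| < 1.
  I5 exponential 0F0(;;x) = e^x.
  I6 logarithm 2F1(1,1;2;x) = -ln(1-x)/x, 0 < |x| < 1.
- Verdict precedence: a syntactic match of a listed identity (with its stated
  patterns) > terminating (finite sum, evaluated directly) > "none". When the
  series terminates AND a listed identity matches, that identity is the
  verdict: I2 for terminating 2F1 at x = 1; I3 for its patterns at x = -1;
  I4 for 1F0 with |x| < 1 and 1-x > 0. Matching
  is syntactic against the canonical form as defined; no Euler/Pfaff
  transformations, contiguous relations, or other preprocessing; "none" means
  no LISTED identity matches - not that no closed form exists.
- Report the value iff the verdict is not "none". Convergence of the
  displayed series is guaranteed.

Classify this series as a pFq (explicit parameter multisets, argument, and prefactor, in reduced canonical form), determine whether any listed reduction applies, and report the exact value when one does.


At argument 1/5: a 1F0 with upper {-7/6}, lower {-}, scaled by C = -1. Verdict: the binomial series (I4) applies (the 1F0 binomial series: exponent 7/6, x = 1/5). Hence: (-1) * (4/5)^(7/6).

Structural cue: with t_0 = -1, the constant factors (prefactor -1) combine into one prefactor.
Consecutive-term ratio: r(k) = (1/5) * (k-7/6) / [(k+1)] - rational in k, leading ratio (1/5); with t_0 = -1, classification follows.


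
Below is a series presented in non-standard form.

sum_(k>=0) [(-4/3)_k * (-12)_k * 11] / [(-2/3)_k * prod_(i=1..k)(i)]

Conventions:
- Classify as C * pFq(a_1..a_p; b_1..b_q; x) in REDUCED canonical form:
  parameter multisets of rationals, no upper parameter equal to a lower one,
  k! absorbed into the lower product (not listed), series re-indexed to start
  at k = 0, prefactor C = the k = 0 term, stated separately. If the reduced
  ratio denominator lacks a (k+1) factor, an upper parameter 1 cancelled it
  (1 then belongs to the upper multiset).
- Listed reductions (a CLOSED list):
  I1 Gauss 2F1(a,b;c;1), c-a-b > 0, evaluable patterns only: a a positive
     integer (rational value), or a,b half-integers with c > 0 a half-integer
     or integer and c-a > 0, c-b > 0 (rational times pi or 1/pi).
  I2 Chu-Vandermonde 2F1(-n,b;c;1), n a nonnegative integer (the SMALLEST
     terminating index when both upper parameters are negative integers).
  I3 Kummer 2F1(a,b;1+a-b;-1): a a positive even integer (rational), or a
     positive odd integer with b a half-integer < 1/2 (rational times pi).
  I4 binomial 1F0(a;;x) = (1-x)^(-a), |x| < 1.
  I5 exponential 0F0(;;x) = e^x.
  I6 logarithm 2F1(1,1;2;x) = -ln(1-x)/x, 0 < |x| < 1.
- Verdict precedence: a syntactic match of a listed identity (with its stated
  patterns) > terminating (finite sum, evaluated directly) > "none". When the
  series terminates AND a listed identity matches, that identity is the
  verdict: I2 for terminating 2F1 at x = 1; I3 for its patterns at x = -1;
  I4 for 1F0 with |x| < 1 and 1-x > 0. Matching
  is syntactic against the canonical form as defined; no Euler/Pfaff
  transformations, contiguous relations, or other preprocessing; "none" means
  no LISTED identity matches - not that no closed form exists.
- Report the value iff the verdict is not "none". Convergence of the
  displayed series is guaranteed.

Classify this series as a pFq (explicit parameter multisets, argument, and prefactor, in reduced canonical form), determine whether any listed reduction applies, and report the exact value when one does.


Classification (C = 11): 2F1 with upper {-12, -4/3}, lower {-2/3}, argument x = 1. Verdict: this is Chu-Vandermonde (I2) (terminating 2F1 at x = 1 with n = 12, b = -4/3, c = -2/3). Sum: -498916/589.

First insight: with t_0 = 11, the product of the first k integers (C = 11, x = 1) is k!.
Consecutive-term ratio: r(k) = 1 * (k-12) (k-4/3) / [(k-2/3) (k+1)] ; factor over Q: parameters, x = 1, and C = 11.


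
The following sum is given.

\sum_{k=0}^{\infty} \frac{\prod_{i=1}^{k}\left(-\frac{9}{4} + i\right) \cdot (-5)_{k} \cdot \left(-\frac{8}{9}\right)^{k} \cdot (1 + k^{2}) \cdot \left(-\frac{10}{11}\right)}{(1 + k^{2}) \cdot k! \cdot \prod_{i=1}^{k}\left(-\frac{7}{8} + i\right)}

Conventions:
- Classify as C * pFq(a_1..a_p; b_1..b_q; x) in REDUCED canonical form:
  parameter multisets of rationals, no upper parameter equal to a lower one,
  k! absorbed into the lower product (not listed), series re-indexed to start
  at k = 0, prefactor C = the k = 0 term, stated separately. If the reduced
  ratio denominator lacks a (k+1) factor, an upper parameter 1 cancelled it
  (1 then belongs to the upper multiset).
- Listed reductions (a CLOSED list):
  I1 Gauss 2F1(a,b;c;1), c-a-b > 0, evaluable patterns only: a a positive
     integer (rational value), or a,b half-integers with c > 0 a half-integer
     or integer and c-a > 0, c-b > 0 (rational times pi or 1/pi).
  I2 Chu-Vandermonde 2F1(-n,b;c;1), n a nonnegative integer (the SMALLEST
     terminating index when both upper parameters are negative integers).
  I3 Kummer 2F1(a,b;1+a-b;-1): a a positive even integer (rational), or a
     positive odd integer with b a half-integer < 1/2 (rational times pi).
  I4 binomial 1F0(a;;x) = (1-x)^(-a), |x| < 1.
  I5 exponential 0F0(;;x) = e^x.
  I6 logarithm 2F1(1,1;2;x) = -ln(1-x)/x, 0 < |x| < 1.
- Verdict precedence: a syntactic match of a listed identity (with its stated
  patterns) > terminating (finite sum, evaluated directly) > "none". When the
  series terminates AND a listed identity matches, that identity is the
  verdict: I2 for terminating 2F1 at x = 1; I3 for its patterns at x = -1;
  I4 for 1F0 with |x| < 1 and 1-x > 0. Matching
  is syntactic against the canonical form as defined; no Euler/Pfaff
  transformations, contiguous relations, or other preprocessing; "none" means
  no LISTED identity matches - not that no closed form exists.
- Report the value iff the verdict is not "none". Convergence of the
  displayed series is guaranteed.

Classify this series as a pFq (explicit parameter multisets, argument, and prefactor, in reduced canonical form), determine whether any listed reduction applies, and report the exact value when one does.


Structural cue: with t_0 = -\frac{10}{11}, striking the common factor k^2 + 1 reduces the term (C = -10/11).
Consecutive-term ratio: r(k) = -\frac{8}{9} * (k-5) (k-\frac{5}{4}) / [(k+\frac{1}{8}) (k+1)] - rational in k, leading ratio -\frac{8}{9}; with t_0 = -\frac{10}{11}, classification follows.

Classification (C = -\frac{10}{11}): 2F1 with upper {-5, -\frac{5}{4}}, lower {\frac{1}{8}}, argument x = -\frac{8}{9}. Verdict: terminating - no listed pattern fits, but -5 in the upper list cuts the series at k = 5; direct evaluation. Its exact value is \frac{1702475926}{99379467}.


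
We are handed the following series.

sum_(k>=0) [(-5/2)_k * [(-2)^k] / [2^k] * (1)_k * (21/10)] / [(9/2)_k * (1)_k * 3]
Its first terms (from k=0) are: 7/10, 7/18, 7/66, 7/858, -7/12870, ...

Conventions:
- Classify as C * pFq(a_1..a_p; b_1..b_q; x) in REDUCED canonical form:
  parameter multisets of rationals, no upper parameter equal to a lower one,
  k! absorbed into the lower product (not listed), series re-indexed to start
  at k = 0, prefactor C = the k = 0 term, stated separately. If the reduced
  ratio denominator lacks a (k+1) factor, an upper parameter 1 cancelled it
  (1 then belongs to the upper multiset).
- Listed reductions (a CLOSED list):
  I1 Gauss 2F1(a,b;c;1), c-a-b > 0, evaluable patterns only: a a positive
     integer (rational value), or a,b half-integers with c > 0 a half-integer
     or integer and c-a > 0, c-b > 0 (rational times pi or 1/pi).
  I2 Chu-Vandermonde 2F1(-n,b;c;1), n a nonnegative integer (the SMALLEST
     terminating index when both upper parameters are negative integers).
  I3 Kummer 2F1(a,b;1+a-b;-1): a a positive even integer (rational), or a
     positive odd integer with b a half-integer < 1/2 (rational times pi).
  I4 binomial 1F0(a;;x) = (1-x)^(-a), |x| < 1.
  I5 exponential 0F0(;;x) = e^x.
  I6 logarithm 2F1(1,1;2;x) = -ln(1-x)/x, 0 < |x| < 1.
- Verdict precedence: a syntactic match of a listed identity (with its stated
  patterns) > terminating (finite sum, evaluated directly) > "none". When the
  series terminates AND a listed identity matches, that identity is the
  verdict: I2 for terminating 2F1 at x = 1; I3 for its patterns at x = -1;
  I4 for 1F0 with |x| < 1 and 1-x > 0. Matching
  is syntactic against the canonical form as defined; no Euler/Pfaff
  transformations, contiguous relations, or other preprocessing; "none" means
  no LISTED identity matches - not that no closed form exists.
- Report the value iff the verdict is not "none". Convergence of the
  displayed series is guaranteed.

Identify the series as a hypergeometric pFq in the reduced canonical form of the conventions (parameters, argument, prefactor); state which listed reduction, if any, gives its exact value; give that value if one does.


Key observation: from the first term 7/10: (1)_k (C = 7/10) is k! itself.
Step ratio: r(k) = (-1) * (k-5/2) (k+1) / [(k+9/2) (k+1)] - rational; roots negated = parameters, x = (-1), C = 7/10.

x = -1 here; the reduced form reads 2F1, upper {-5/2, 1}, lower {9/2}, C = 7/10. Verdict: the Kummer evaluation I3 applies (x = -1; c = 9/2 equals 1+a-b for upper {-5/2, 1}: listed pattern). Its exact value is (49/128) * pi.


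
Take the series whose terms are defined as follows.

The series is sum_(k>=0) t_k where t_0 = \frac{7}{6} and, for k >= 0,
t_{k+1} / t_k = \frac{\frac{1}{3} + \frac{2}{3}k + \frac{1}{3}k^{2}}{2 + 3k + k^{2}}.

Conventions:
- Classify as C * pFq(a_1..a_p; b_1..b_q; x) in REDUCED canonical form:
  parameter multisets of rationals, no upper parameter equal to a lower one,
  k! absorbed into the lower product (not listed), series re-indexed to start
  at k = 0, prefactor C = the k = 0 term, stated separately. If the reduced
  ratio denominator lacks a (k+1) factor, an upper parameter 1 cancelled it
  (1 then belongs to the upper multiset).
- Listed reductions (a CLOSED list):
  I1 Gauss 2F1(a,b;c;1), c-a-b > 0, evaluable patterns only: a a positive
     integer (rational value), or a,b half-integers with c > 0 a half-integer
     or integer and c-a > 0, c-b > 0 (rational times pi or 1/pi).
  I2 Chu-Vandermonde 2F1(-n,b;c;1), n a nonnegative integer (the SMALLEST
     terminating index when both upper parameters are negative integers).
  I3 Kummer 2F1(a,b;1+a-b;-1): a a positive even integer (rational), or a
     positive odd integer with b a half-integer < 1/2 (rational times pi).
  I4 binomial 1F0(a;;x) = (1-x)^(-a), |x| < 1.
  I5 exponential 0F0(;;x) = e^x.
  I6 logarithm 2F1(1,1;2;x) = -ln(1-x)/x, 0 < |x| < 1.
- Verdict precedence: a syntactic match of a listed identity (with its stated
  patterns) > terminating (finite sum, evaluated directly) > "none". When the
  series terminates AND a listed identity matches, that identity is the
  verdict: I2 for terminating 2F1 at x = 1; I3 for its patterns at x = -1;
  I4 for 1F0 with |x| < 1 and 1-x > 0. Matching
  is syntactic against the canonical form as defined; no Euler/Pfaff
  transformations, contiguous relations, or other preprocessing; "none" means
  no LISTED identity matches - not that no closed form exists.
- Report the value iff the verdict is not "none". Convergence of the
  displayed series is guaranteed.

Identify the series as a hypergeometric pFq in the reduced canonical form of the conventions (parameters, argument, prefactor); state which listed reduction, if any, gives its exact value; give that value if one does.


Key observation: t_0 being \frac{7}{6}, the expanded ratio factors over Q; C = 7/6, roots give parameters.
Step ratio: r(k) = \frac{1}{3} * (k+1) (k+1) / [(k+2) (k+1)] - poly over poly, x = \frac{1}{3} from leading terms; C = \frac{7}{6} at k = 0.

Canonical form: C = \frac{7}{6} times 2F1 with upper {1, 1}, lower {2}, x = \frac{1}{3}. Verdict: this is the logarithmic series (I6) (the logarithm: parameters (1,1;2), x = \frac{1}{3}). Exact value: \left(-\frac{7}{2}\right) \cdot \ln\left(\frac{2}{3}\right).
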